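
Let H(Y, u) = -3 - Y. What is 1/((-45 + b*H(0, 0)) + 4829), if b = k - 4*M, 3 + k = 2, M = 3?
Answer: 1/4823 ≈ 0.00020734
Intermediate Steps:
k = -1 (k = -3 + 2 = -1)
b = -13 (b = -1 - 4*3 = -1 - 12 = -13)
1/((-45 + b*H(0, 0)) + 4829) = 1/((-45 - 13*(-3 - 1*0)) + 4829) = 1/((-45 - 13*(-3 + 0)) + 4829) = 1/((-45 - 13*(-3)) + 4829) = 1/((-45 + 39) + 4829) = 1/(-6 + 4829) = 1/4823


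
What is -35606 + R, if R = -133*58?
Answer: -43320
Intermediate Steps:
R = -7714
-35606 + R = -35606 - 7714 = -43320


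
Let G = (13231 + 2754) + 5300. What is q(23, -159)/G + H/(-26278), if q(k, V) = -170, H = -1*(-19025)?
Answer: -81882877/111865446 ≈ -0.73198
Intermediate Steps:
H = 19025
G = 21285 (G = 15985 + 5300 = 21285)
q(23, -159)/G + H/(-26278) = -170/21285 + 19025/(-26278) = -170*1/21285 + 19025*(-1/26278) = -34/4257 - 19025/26278 = -81882877/111865446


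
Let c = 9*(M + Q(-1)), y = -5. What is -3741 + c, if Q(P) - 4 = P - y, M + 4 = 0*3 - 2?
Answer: -3723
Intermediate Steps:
M = -6 (M = -4 + (0*3 - 2) = -4 + (0 - 2) = -4 - 2 = -6)
Q(P) = 9 + P (Q(P) = 4 + (P - 1*(-5)) = 4 + (P + 5) = 4 + (5 + P) = 9 + P)
c = 18 (c = 9*(-6 + (9 - 1)) = 9*(-6 + 8) = 9*2 = 18)
-3741 + c = -3741 + 18 = -3723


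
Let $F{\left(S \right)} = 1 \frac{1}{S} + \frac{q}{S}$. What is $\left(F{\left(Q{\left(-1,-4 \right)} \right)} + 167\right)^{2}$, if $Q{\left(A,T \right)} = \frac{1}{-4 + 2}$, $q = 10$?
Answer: $21025$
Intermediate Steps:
$Q{\left(A,T \right)} = - \frac{1}{2}$ ($Q{\left(A,T \right)} = \frac{1}{-2} = - \frac{1}{2}$)
$F{\left(S \right)} = \frac{11}{S}$ ($F{\left(S \right)} = 1 \frac{1}{S} + \frac{10}{S} = \frac{1}{S} + \frac{10}{S} = \frac{11}{S}$)
$\left(F{\left(Q{\left(-1,-4 \right)} \right)} + 167\right)^{2} = \left(\frac{11}{- \frac{1}{2}} + 167\right)^{2} = \left(11 \left(-2\right) + 167\right)^{2} = \left(-22 + 167\right)^{2} = 145^{2} = 21025$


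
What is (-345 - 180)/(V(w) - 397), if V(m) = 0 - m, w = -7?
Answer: 35/26 ≈ 1.3462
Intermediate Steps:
V(m) = -m
(-345 - 180)/(V(w) - 397) = (-345 - 180)/(-1*(-7) - 397) = -525/(7 - 397) = -525/(-390) = -525*(-1/390) = 35/26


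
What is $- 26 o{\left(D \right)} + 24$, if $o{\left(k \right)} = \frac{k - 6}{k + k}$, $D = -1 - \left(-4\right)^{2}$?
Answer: $\frac{109}{17} \approx 6.4118$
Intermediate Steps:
$D = -17$ ($D = -1 - 16 = -17$)
$o{\left(k \right)} = \frac{-6 + k}{2 k}$
$- 26 o{\left(D \right)} + 24 = - 26 \frac{-6 - 17}{2 \left(-17\right)} + 24 = - 26 \cdot \frac{1}{2} \left(- \frac{1}{17}\right) \left(-23\right) + 24 = \left(-26\right) \frac{23}{34} + 24 = - \frac{299}{17} + 24 = \frac{109}{17}$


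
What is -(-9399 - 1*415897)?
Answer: 425296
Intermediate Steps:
-(-9399 - 1*415897) = -(-9399 - 415897) = -1*(-425296) = 425296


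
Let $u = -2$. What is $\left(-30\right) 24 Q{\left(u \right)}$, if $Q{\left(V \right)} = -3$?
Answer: $2160$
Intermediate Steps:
$\left(-30\right) 24 Q{\left(u \right)} = \left(-30\right) 24 \left(-3\right) = \left(-720\right) \left(-3\right) = 2160$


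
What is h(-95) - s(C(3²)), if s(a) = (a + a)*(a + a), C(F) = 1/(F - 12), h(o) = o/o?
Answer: 5/9 ≈ 0.55556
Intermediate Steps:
h(o) = 1
C(F) = 1/(-12 + F)
s(a) = 4*a² (s(a) = (2*a)*(2*a) = 4*a²)
h(-95) - s(C(3²)) = 1 - 4*(1/(-12 + 3²))² = 1 - 4*(1/(-12 + 9))² = 1 - 4*(1/(-3))² = 1 - 4*(-⅓)² = 1 - 4/9 = 5/9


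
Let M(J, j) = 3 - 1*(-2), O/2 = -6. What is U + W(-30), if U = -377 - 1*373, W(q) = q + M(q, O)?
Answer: -775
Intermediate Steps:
O = -12 (O = 2*(-6) = -12)
M(J, j) = 5 (M(J, j) = 3 + 2 = 5)
W(q) = 5 + q (W(q) = q + 5 = 5 + q)
U = -750 (U = -377 - 373 = -750)
U + W(-30) = -750 + (5 - 30) = -750 - 25 = -775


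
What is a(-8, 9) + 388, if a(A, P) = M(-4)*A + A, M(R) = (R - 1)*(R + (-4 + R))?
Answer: -100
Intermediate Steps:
M(R) = (-1 + R)*(-4 + 2*R)
a(A, P) = 61*A (a(A, P) = (4 - 6*(-4) + 2*(-4)²)*A + A = (4 + 24 + 2*16)*A + A = (4 + 24 + 32)*A + A = 60*A + A = 61*A)
a(-8, 9) + 388 = 61*(-8) + 388 = -488 + 388 = -100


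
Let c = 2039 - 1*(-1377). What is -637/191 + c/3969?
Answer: -267971/108297 ≈ -2.4744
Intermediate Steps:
c = 3416 (c = 2039 + 1377 = 3416)
-637/191 + c/3969 = -637/191 + 3416/3969 = -637*1/191 + 3416*(1/3969) = -637/191 + 488/567 = -267971/108297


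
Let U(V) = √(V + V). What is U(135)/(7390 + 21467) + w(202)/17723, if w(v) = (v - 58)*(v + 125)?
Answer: 47088/17723 + √30/9619 ≈ 2.6575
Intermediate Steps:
w(v) = (-58 + v)*(125 + v)
U(V) = √2*√V (U(V) = √(2*V) = √2*√V)
U(135)/(7390 + 21467) + w(202)/17723 = (√2*√135)/(7390 + 21467) + (-7250 + 202² + 67*202)/17723 = (√2*(3*√15))/28857 + (-7250 + 40804 + 13534)*(1/17723) = (3*√30)*(1/28857) + 47088*(1/17723) = √30/9619 + 47088/17723 = 47088/17723 + √30/9619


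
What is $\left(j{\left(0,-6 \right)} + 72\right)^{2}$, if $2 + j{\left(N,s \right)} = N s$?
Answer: $4900$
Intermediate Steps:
$j{\left(N,s \right)} = -2 + N s$
$\left(j{\left(0,-6 \right)} + 72\right)^{2} = \left(\left(-2 + 0 \left(-6\right)\right) + 72\right)^{2} = \left(\left(-2 + 0\right) + 72\right)^{2} = \left(-2 + 72\right)^{2} = 70^{2} = 4900$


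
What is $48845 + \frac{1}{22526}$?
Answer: $\frac{1100282471}{22526} \approx 48845.0$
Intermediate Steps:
$48845 + \frac{1}{22526} = \frac{1100282471}{22526}$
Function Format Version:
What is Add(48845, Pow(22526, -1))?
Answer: Rational(1100282471, 22526) ≈ 48845.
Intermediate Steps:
Add(48845, Pow(22526, -1)) = Add(48845, Rational(1, 22526)) = Rational(1100282471, 22526)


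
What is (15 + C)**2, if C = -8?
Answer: 49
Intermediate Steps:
(15 + C)**2 = (15 - 8)**2 = 7**2 = 49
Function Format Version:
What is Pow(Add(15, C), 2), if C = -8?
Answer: 49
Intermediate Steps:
Pow(Add(15, C), 2) = Pow(Add(15, -8), 2) = Pow(7, 2) = 49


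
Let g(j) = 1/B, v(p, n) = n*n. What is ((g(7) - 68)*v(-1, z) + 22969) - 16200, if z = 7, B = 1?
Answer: 3486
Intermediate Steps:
v(p, n) = n²
g(j) = 1 (g(j) = 1/1 = 1)
((g(7) - 68)*v(-1, z) + 22969) - 16200 = ((1 - 68)*7² + 22969) - 16200 = (-67*49 + 22969) - 16200 = (-3283 + 22969) - 16200 = 19686 - 16200 = 3486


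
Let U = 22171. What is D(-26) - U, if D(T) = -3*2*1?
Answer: -22177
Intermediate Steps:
D(T) = -6 (D(T) = -6*1 = -6)
D(-26) - U = -6 - 1*22171 = -6 - 22171 = -22177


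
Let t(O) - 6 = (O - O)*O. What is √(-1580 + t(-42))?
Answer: I*√1574 ≈ 39.674*I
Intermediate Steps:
t(O) = 6 (t(O) = 6 + (O - O)*O = 6 + 0*O = 6 + 0 = 6)
√(-1580 + t(-42)) = √(-1580 + 6) = √(-1574) = I*√1574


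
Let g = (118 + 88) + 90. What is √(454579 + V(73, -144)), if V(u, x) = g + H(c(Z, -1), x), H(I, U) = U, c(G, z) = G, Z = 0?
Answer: √454731 ≈ 674.34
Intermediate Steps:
g = 296 (g = 206 + 90 = 296)
V(u, x) = 296 + x
√(454579 + V(73, -144)) = √(454579 + (296 - 144)) = √(454579 + 152) = √454731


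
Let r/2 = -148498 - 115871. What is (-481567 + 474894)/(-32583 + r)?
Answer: 6673/561321 ≈ 0.011888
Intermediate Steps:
r = -528738 (r = 2*(-148498 - 115871) = 2*(-264369) = -528738)
(-481567 + 474894)/(-32583 + r) = (-481567 + 474894)/(-32583 - 528738) = -6673/(-561321) = -6673*(-1/561321) = 6673/561321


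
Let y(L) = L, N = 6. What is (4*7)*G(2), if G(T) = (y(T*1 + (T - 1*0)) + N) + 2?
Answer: 336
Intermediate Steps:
G(T) = 8 + 2*T (G(T) = ((T*1 + (T - 1*0)) + 6) + 2 = ((T + (T + 0)) + 6) + 2 = ((T + T) + 6) + 2 = (2*T + 6) + 2 = (6 + 2*T) + 2 = 8 + 2*T)
(4*7)*G(2) = (4*7)*(8 + 2*2) = 28*(8 + 4) = 28*12 = 336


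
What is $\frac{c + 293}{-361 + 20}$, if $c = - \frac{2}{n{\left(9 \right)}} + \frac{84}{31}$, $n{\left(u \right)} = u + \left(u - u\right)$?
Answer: $- \frac{82441}{95139} \approx -0.86653$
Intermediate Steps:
$n{\left(u \right)} = u$ ($n{\left(u \right)} = u + 0 = u$)
$c = \frac{694}{279}$ ($c = - \frac{2}{9} + \frac{84}{31} = \frac{694}{279} \approx 2.4875$)
$\frac{c + 293}{-361 + 20} = \frac{\frac{694}{279} + 293}{-361 + 20} = \frac{82441}{279 \left(-341\right)} = \frac{82441}{279} \left(- \frac{1}{341}\right) = - \frac{82441}{95139}$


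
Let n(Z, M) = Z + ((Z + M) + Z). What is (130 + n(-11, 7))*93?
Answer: 9672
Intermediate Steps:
n(Z, M) = M + 3*Z (n(Z, M) = Z + ((M + Z) + Z) = Z + (M + 2*Z) = M + 3*Z)
(130 + n(-11, 7))*93 = (130 + (7 + 3*(-11)))*93 = (130 + (7 - 33))*93 = (130 - 26)*93 = 104*93 = 9672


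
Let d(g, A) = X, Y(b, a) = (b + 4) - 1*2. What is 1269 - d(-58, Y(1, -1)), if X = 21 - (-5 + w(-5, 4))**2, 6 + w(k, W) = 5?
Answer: 1284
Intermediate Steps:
w(k, W) = -1 (w(k, W) = -6 + 5 = -1)
X = -15 (X = 21 - (-5 - 1)**2 = 21 - 1*(-6)**2 = 21 - 1*36 = 21 - 36 = -15)
Y(b, a) = 2 + b (Y(b, a) = (4 + b) - 2 = 2 + b)
d(g, A) = -15
1269 - d(-58, Y(1, -1)) = 1269 - 1*(-15) = 1269 + 15 = 1284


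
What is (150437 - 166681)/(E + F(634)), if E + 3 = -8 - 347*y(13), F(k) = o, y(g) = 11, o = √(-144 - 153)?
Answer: 1884304/444057 + 16244*I*√33/4884627 ≈ 4.2434 + 0.019104*I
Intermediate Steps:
o = 3*I*√33 (o = √(-297) = 3*I*√33 ≈ 17.234*I)
F(k) = 3*I*√33
E = -3828 (E = -3 + (-8 - 347*11) = -3 + (-8 - 3817) = -3 - 3825 = -3828)
(150437 - 166681)/(E + F(634)) = (150437 - 166681)/(-3828 + 3*I*√33) = -16244/(-3828 + 3*I*√33)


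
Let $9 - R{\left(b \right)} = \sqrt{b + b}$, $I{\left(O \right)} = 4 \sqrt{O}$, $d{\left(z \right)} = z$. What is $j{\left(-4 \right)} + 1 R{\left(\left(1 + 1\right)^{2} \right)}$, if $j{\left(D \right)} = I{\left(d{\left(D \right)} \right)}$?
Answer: $9 - 2 \sqrt{2} + 8 i \approx 6.1716 + 8.0 i$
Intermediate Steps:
$R{\left(b \right)} = 9 - \sqrt{2} \sqrt{b}$ ($R{\left(b \right)} = 9 - \sqrt{b + b} = 9 - \sqrt{2 b} = 9 - \sqrt{2} \sqrt{b}$)
$j{\left(D \right)} = 4 \sqrt{D}$
$j{\left(-4 \right)} + 1 R{\left(\left(1 + 1\right)^{2} \right)} = 4 \sqrt{-4} + 1 \left(9 - \sqrt{2} \sqrt{\left(1 + 1\right)^{2}}\right) = 4 \cdot 2 i + 1 \left(9 - \sqrt{2} \sqrt{2^{2}}\right) = 8 i + 1 \left(9 - \sqrt{2} \sqrt{4}\right) = 8 i + 1 \left(9 - \sqrt{2} \cdot 2\right) = 8 i + 1 \left(9 - 2 \sqrt{2}\right) = 8 i + \left(9 - 2 \sqrt{2}\right) = 9 - 2 \sqrt{2} + 8 i$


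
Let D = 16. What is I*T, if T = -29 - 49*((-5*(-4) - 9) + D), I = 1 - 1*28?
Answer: 36504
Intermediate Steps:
I = -27 (I = 1 - 28 = -27)
T = -1352 (T = -29 - 49*((-5*(-4) - 9) + 16) = -29 - 49*((20 - 9) + 16) = -29 - 49*(11 + 16) = -29 - 49*27 = -29 - 1323 = -1352)
I*T = -27*(-1352) = 36504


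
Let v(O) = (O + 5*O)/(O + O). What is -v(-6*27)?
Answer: -3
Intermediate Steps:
v(O) = 3 (v(O) = (6*O)/((2*O)) = (6*O)*(1/(2*O)) = 3)
-v(-6*27) = -1*3 = -3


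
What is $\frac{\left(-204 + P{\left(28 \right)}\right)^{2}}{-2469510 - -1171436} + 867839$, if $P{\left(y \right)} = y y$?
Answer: $\frac{563259452843}{649037} \approx 8.6784 \cdot 10^{5}$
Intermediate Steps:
$P{\left(y \right)} = y^{2}$
$\frac{\left(-204 + P{\left(28 \right)}\right)^{2}}{-2469510 - -1171436} + 867839 = \frac{\left(-204 + 28^{2}\right)^{2}}{-2469510 - -1171436} + 867839 = \frac{\left(-204 + 784\right)^{2}}{-2469510 + 1171436} + 867839 = \frac{580^{2}}{-1298074} + 867839 = 336400 \left(- \frac{1}{1298074}\right) + 867839 = - \frac{168200}{649037} + 867839 = \frac{563259452843}{649037}$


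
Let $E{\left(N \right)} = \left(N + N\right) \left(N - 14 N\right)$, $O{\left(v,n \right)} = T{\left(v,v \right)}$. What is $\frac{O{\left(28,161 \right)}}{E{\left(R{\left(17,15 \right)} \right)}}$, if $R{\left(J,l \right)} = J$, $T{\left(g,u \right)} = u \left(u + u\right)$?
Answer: $- \frac{784}{3757} \approx -0.20868$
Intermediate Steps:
$T{\left(g,u \right)} = 2 u^{2}$ ($T{\left(g,u \right)} = u 2 u = 2 u^{2}$)
$O{\left(v,n \right)} = 2 v^{2}$
$E{\left(N \right)} = - 26 N^{2}$ ($E{\left(N \right)} = 2 N \left(- 13 N\right) = - 26 N^{2}$)
$\frac{O{\left(28,161 \right)}}{E{\left(R{\left(17,15 \right)} \right)}} = \frac{2 \cdot 28^{2}}{\left(-26\right) 17^{2}} = \frac{2 \cdot 784}{\left(-26\right) 289} = \frac{1568}{-7514} = 1568 \left(- \frac{1}{7514}\right) = - \frac{784}{3757}$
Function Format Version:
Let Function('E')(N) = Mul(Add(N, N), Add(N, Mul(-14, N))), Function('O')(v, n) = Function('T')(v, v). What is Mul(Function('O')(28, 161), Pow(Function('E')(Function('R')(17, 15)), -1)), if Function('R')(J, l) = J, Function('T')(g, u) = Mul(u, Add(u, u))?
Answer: Rational(-784, 3757) ≈ -0.20868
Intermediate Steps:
Function('T')(g, u) = Mul(2, Pow(u, 2)) (Function('T')(g, u) = Mul(u, Mul(2, u)) = Mul(2, Pow(u, 2)))
Function('O')(v, n) = Mul(2, Pow(v, 2))
Function('E')(N) = Mul(-26, Pow(N, 2)) (Function('E')(N) = Mul(Mul(2, N), Mul(-13, N)) = Mul(-26, Pow(N, 2)))
Mul(Function('O')(28, 161), Pow(Function('E')(Function('R')(17, 15)), -1)) = Mul(Mul(2, Pow(28, 2)), Pow(Mul(-26, Pow(17, 2)), -1)) = Mul(Mul(2, 784), Pow(Mul(-26, 289), -1)) = Mul(1568, Pow(-7514, -1)) = Mul(1568, Rational(-1, 7514)) = Rational(-784, 3757)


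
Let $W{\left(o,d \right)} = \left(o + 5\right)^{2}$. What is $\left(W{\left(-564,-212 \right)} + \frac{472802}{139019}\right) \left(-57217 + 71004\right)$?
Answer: $\frac{598924774889567}{139019} \approx 4.3082 \cdot 10^{9}$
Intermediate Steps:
$W{\left(o,d \right)} = \left(5 + o\right)^{2}$
$\left(W{\left(-564,-212 \right)} + \frac{472802}{139019}\right) \left(-57217 + 71004\right) = \left(\left(5 - 564\right)^{2} + \frac{472802}{139019}\right) \left(-57217 + 71004\right) = \left(\left(-559\right)^{2} + 472802 \cdot \frac{1}{139019}\right) 13787 = \left(312481 + \frac{472802}{139019}\right) 13787 = \frac{43441268941}{139019} \cdot 13787 = \frac{598924774889567}{139019}$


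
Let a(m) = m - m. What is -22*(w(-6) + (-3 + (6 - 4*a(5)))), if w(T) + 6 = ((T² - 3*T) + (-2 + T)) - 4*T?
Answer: -1474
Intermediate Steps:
a(m) = 0
w(T) = -8 + T² - 6*T (w(T) = -6 + (((T² - 3*T) + (-2 + T)) - 4*T) = -6 + ((-2 + T² - 2*T) - 4*T) = -6 + (-2 + T² - 6*T) = -8 + T² - 6*T)
-22*(w(-6) + (-3 + (6 - 4*a(5)))) = -22*((-8 + (-6)² - 6*(-6)) + (-3 + (6 - 4*0))) = -22*((-8 + 36 + 36) + (-3 + (6 + 0))) = -22*(64 + (-3 + 6)) = -22*(64 + 3) = -22*67 = -1474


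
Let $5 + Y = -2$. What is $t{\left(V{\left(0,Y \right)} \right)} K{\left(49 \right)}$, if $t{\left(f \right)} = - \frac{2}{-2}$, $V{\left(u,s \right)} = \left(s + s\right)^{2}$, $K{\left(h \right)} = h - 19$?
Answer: $30$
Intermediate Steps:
$K{\left(h \right)} = -19 + h$
$Y = -7$ ($Y = -5 - 2 = -7$)
$V{\left(u,s \right)} = 4 s^{2}$ ($V{\left(u,s \right)} = \left(2 s\right)^{2} = 4 s^{2}$)
$t{\left(f \right)} = 1$ ($t{\left(f \right)} = \left(-2\right) \left(- \frac{1}{2}\right) = 1$)
$t{\left(V{\left(0,Y \right)} \right)} K{\left(49 \right)} = 1 \left(-19 + 49\right) = 1 \cdot 30 = 30$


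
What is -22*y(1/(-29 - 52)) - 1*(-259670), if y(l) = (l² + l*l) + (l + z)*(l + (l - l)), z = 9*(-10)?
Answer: 567844808/2187 ≈ 2.5965e+5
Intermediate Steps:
z = -90
y(l) = 2*l² + l*(-90 + l) (y(l) = (l² + l*l) + (l - 90)*(l + (l - l)) = (l² + l²) + (-90 + l)*(l + 0) = 2*l² + (-90 + l)*l = 2*l² + l*(-90 + l))
-22*y(1/(-29 - 52)) - 1*(-259670) = -66*(-30 + 1/(-29 - 52))/(-29 - 52) - 1*(-259670) = -66*(-30 + 1/(-81))/(-81) + 259670 = -66*(-1)*(-30 - 1/81)/81 + 259670 = -66*(-1)*(-2431)/(81*81) + 259670 = -22*2431/2187 + 259670 = -53482/2187 + 259670 = 567844808/2187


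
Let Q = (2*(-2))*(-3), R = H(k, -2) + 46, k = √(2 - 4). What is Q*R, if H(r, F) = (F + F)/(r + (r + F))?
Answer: 24*(23*√2 + 24*I)/(I + √2) ≈ 560.0 + 11.314*I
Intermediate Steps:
k = I*√2 (k = √(-2) = I*√2 ≈ 1.4142*I)
H(r, F) = 2*F/(F + 2*r) (H(r, F) = (2*F)/(r + (F + r)) = (2*F)/(F + 2*r) = 2*F/(F + 2*r))
R = 46 - 4/(-2 + 2*I*√2) (R = 2*(-2)/(-2 + 2*(I*√2)) + 46 = 2*(-2)/(-2 + 2*I*√2) + 46 = -4/(-2 + 2*I*√2) + 46 = 46 - 4/(-2 + 2*I*√2) ≈ 46.667 + 0.94281*I)
Q = 12 (Q = -4*(-3) = 12)
Q*R = 12*(2*(23*√2 + 24*I)/(I + √2)) = 24*(23*√2 + 24*I)/(I + √2)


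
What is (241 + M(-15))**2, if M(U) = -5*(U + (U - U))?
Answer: 99856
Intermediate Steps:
M(U) = -5*U (M(U) = -5*(U + 0) = -5*U)
(241 + M(-15))**2 = (241 - 5*(-15))**2 = (241 + 75)**2 = 316**2 = 99856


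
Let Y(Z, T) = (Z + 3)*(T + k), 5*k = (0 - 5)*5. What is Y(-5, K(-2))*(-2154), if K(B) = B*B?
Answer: -4308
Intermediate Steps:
K(B) = B²
k = -5 (k = ((0 - 5)*5)/5 = (-5*5)/5 = (⅕)*(-25) = -5)
Y(Z, T) = (-5 + T)*(3 + Z) (Y(Z, T) = (Z + 3)*(T - 5) = (3 + Z)*(-5 + T) = (-5 + T)*(3 + Z))
Y(-5, K(-2))*(-2154) = (-15 - 5*(-5) + 3*(-2)² + (-2)²*(-5))*(-2154) = (-15 + 25 + 3*4 + 4*(-5))*(-2154) = (-15 + 25 + 12 - 20)*(-2154) = 2*(-2154) = -4308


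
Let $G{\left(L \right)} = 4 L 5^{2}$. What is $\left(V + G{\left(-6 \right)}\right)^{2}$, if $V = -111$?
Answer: $505521$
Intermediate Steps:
$G{\left(L \right)} = 100 L$ ($G{\left(L \right)} = 4 L 25 = 100 L$)
$\left(V + G{\left(-6 \right)}\right)^{2} = \left(-111 + 100 \left(-6\right)\right)^{2} = \left(-111 - 600\right)^{2} = \left(-711\right)^{2} = 505521$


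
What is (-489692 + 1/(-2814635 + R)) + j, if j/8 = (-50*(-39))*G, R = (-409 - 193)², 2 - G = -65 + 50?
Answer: -550506241653/2452231 ≈ -2.2449e+5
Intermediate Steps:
G = 17 (G = 2 - (-65 + 50) = 2 - 1*(-15) = 2 + 15 = 17)
R = 362404 (R = (-602)² = 362404)
j = 265200 (j = 8*(-50*(-39)*17) = 8*(1950*17) = 8*33150 = 265200)
(-489692 + 1/(-2814635 + R)) + j = (-489692 + 1/(-2814635 + 362404)) + 265200 = (-489692 + 1/(-2452231)) + 265200 = (-489692 - 1/2452231) + 265200 = -1200837902853/2452231 + 265200 = -550506241653/2452231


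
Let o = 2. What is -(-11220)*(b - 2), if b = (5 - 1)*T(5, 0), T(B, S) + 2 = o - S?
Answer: -22440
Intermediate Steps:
T(B, S) = -S (T(B, S) = -2 + (2 - S) = -S)
b = 0 (b = (5 - 1)*(-1*0) = 4*0 = 0)
-(-11220)*(b - 2) = -(-11220)*(0 - 2) = -(-11220)*(-2) = -3740*6 = -22440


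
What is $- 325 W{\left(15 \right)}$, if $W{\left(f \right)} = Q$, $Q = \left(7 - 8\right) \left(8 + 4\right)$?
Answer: $3900$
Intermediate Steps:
$Q = -12$ ($Q = \left(-1\right) 12 = -12$)
$W{\left(f \right)} = -12$
$- 325 W{\left(15 \right)} = - 325 \left(-12\right) = \left(-1\right) \left(-3900\right) = 3900$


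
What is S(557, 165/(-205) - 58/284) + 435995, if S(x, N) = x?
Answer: 436552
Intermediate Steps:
S(557, 165/(-205) - 58/284) + 435995 = 557 + 435995 = 436552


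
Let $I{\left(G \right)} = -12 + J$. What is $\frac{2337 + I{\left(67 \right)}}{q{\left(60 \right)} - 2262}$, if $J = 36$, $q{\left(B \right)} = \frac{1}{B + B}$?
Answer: $- \frac{283320}{271439} \approx -1.0438$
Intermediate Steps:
$q{\left(B \right)} = \frac{1}{2 B}$
$I{\left(G \right)} = 24$ ($I{\left(G \right)} = -12 + 36 = 24$)
$\frac{2337 + I{\left(67 \right)}}{q{\left(60 \right)} - 2262} = \frac{2337 + 24}{\frac{1}{2 \cdot 60} - 2262} = \frac{2361}{\frac{1}{2} \cdot \frac{1}{60} - 2262} = \frac{2361}{\frac{1}{120} - 2262} = \frac{2361}{- \frac{271439}{120}} = 2361 \left(- \frac{120}{271439}\right) = - \frac{283320}{271439}$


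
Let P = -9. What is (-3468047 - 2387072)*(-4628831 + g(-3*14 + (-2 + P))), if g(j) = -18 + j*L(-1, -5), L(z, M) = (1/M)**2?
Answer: 677561853522082/25 ≈ 2.7102e+13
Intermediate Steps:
L(z, M) = M**(-2)
g(j) = -18 + j/25 (g(j) = -18 + j/(-5)**2 = -18 + j*(1/25) = -18 + j/25)
(-3468047 - 2387072)*(-4628831 + g(-3*14 + (-2 + P))) = (-3468047 - 2387072)*(-4628831 + (-18 + (-3*14 + (-2 - 9))/25)) = -5855119*(-4628831 + (-18 + (-42 - 11)/25)) = -5855119*(-4628831 + (-18 + (1/25)*(-53))) = -5855119*(-4628831 + (-18 - 53/25)) = -5855119*(-4628831 - 503/25) = -5855119*(-115721278/25) = 677561853522082/25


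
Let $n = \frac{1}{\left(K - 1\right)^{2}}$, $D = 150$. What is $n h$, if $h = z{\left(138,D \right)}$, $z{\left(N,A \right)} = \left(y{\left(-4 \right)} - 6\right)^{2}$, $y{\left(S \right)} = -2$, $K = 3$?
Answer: $16$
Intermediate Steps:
$z{\left(N,A \right)} = 64$ ($z{\left(N,A \right)} = \left(-2 - 6\right)^{2} = \left(-8\right)^{2} = 64$)
$n = \frac{1}{4}$ ($n = \frac{1}{\left(3 - 1\right)^{2}} = \frac{1}{2^{2}} = \frac{1}{4} \approx 0.25$)
$h = 64$
$n h = \frac{1}{4} \cdot 64 = 16$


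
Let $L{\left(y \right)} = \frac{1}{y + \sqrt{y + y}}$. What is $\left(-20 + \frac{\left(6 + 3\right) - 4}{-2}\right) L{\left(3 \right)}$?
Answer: $- \frac{45}{2} + \frac{15 \sqrt{6}}{2} \approx -4.1288$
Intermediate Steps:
$L{\left(y \right)} = \frac{1}{y + \sqrt{2} \sqrt{y}}$ ($L{\left(y \right)} = \frac{1}{y + \sqrt{2 y}} = \frac{1}{y + \sqrt{2} \sqrt{y}}$)
$\left(-20 + \frac{\left(6 + 3\right) - 4}{-2}\right) L{\left(3 \right)} = \frac{-20 + \frac{\left(6 + 3\right) - 4}{-2}}{3 + \sqrt{2} \sqrt{3}} = \frac{-20 - \frac{9 - 4}{2}}{3 + \sqrt{6}} = \frac{-20 - \frac{5}{2}}{3 + \sqrt{6}} = - \frac{45}{2 \left(3 + \sqrt{6}\right)}$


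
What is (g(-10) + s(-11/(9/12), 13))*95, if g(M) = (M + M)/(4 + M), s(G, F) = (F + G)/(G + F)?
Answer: 1235/3 ≈ 411.67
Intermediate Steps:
s(G, F) = 1 (s(G, F) = (F + G)/(F + G) = 1)
g(M) = 2*M/(4 + M) (g(M) = (2*M)/(4 + M) = 2*M/(4 + M))
(g(-10) + s(-11/(9/12), 13))*95 = (2*(-10)/(4 - 10) + 1)*95 = (2*(-10)/(-6) + 1)*95 = (2*(-10)*(-⅙) + 1)*95 = (10/3 + 1)*95 = (13/3)*95 = 1235/3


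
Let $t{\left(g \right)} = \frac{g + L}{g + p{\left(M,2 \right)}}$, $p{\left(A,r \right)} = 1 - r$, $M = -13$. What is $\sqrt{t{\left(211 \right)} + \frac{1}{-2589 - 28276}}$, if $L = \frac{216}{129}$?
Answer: $\frac{\sqrt{3146662177571010}}{55742190} \approx 1.0063$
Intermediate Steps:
$L = \frac{72}{43}$ ($L = 216 \cdot \frac{1}{129} = \frac{72}{43} \approx 1.6744$)
$t{\left(g \right)} = \frac{\frac{72}{43} + g}{-1 + g}$ ($t{\left(g \right)} = \frac{g + \frac{72}{43}}{g + \left(1 - 2\right)} = \frac{\frac{72}{43} + g}{g + \left(1 - 2\right)} = \frac{\frac{72}{43} + g}{g - 1} = \frac{\frac{72}{43} + g}{-1 + g}$)
$\sqrt{t{\left(211 \right)} + \frac{1}{-2589 - 28276}} = \sqrt{\frac{\frac{72}{43} + 211}{-1 + 211} + \frac{1}{-2589 - 28276}} = \sqrt{\frac{1}{210} \cdot \frac{9145}{43} + \frac{1}{-30865}} = \sqrt{\frac{1}{210} \cdot \frac{9145}{43} - \frac{1}{30865}} = \sqrt{\frac{1829}{1806} - \frac{1}{30865}} = \sqrt{\frac{56450279}{55742190}} = \frac{\sqrt{3146662177571010}}{55742190}$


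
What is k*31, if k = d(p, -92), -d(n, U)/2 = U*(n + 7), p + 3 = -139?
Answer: -770040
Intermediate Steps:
p = -142 (p = -3 - 139 = -142)
d(n, U) = -2*U*(7 + n) (d(n, U) = -2*U*(n + 7) = -2*U*(7 + n))
k = -24840 (k = -2*(-92)*(7 - 142) = -2*(-92)*(-135) = -24840)
k*31 = -24840*31 = -770040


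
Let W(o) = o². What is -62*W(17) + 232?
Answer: -17686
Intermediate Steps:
-62*W(17) + 232 = -62*17² + 232 = -62*289 + 232 = -17918 + 232 = -17686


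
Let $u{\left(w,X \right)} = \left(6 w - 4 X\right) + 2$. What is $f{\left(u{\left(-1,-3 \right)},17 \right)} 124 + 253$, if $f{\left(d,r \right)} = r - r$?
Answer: $253$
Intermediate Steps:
$u{\left(w,X \right)} = 2 - 4 X + 6 w$ ($u{\left(w,X \right)} = \left(- 4 X + 6 w\right) + 2 = 2 - 4 X + 6 w$)
$f{\left(d,r \right)} = 0$
$f{\left(u{\left(-1,-3 \right)},17 \right)} 124 + 253 = 0 \cdot 124 + 253 = 0 + 253 = 253$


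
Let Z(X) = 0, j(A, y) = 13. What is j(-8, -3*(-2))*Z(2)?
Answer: 0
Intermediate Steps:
j(-8, -3*(-2))*Z(2) = 13*0 = 0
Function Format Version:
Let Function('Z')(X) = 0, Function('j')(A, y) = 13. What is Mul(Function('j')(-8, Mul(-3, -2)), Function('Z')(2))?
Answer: 0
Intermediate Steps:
Mul(Function('j')(-8, Mul(-3, -2)), Function('Z')(2)) = Mul(13, 0) = 0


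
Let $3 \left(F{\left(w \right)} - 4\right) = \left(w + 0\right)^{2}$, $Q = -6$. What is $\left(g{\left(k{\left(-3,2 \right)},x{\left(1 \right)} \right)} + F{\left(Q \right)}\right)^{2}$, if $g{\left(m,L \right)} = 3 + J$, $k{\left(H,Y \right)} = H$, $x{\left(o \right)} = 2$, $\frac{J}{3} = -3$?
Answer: $100$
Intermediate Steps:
$J = -9$ ($J = 3 \left(-3\right) = -9$)
$g{\left(m,L \right)} = -6$ ($g{\left(m,L \right)} = 3 - 9 = -6$)
$F{\left(w \right)} = 4 + \frac{w^{2}}{3}$ ($F{\left(w \right)} = 4 + \frac{\left(w + 0\right)^{2}}{3} = 4 + \frac{w^{2}}{3}$)
$\left(g{\left(k{\left(-3,2 \right)},x{\left(1 \right)} \right)} + F{\left(Q \right)}\right)^{2} = \left(-6 + \left(4 + \frac{\left(-6\right)^{2}}{3}\right)\right)^{2} = \left(-6 + \left(4 + \frac{1}{3} \cdot 36\right)\right)^{2} = \left(-6 + \left(4 + 12\right)\right)^{2} = \left(-6 + 16\right)^{2} = 10^{2} = 100$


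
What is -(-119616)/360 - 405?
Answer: -1091/15 ≈ -72.733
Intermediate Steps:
-(-119616)/360 - 405 = -336*(-89/90) - 405 = 4984/15 - 405 = -1091/15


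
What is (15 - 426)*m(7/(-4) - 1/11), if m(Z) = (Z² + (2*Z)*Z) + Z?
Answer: -6624909/1936 ≈ -3422.0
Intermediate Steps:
m(Z) = Z + 3*Z² (m(Z) = (Z² + 2*Z²) + Z = 3*Z² + Z = Z + 3*Z²)
(15 - 426)*m(7/(-4) - 1/11) = (15 - 426)*((7/(-4) - 1/11)*(1 + 3*(7/(-4) - 1/11))) = -411*(7*(-¼) - 1*1/11)*(1 + 3*(7*(-¼) - 1*1/11)) = -411*(-7/4 - 1/11)*(1 + 3*(-7/4 - 1/11)) = -(-33291)*(1 + 3*(-81/44))/44 = -(-33291)*(1 - 243/44)/44 = -(-33291)*(-199)/(44*44) = -411*16119/1936 = -6624909/1936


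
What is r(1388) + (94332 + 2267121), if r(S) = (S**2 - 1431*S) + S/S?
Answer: 2301770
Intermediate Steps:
r(S) = 1 + S**2 - 1431*S (r(S) = (S**2 - 1431*S) + 1 = 1 + S**2 - 1431*S)
r(1388) + (94332 + 2267121) = (1 + 1388**2 - 1431*1388) + (94332 + 2267121) = (1 + 1926544 - 1986228) + 2361453 = -59683 + 2361453 = 2301770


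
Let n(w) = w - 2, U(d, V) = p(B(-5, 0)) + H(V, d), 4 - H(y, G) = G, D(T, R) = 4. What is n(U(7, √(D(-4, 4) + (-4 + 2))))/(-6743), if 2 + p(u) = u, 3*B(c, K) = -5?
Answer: 26/20229 ≈ 0.0012853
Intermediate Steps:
B(c, K) = -5/3 (B(c, K) = (⅓)*(-5) = -5/3)
p(u) = -2 + u
H(y, G) = 4 - G
U(d, V) = ⅓ - d (U(d, V) = (-2 - 5/3) + (4 - d) = -11/3 + (4 - d) = ⅓ - d)
n(w) = -2 + w
n(U(7, √(D(-4, 4) + (-4 + 2))))/(-6743) = (-2 + (⅓ - 1*7))/(-6743) = (-2 + (⅓ - 7))*(-1/6743) = (-2 - 20/3)*(-1/6743) = -26/3*(-1/6743) = 26/20229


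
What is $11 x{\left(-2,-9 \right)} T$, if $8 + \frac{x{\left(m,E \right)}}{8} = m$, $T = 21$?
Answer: $-18480$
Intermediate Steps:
$x{\left(m,E \right)} = -64 + 8 m$
$11 x{\left(-2,-9 \right)} T = 11 \left(-64 + 8 \left(-2\right)\right) 21 = 11 \left(-64 - 16\right) 21 = 11 \left(-80\right) 21 = \left(-880\right) 21 = -18480$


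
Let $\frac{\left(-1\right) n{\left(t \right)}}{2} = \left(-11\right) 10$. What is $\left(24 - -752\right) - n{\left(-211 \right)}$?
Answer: $556$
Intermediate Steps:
$n{\left(t \right)} = 220$ ($n{\left(t \right)} = - 2 \left(\left(-11\right) 10\right) = \left(-2\right) \left(-110\right) = 220$)
$\left(24 - -752\right) - n{\left(-211 \right)} = \left(24 - -752\right) - 220 = \left(24 + 752\right) - 220 = 776 - 220 = 556$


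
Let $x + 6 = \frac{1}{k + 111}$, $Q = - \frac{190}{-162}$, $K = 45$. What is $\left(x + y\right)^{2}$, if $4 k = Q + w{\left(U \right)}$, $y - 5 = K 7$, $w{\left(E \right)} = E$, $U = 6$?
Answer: $\frac{131686044506116}{1335537025} \approx 98602.0$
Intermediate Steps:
$Q = \frac{95}{81}$ ($Q = \left(-190\right) \left(- \frac{1}{162}\right) = \frac{95}{81} \approx 1.1728$)
$y = 320$ ($y = 5 + 45 \cdot 7 = 5 + 315 = 320$)
$k = \frac{581}{324}$ ($k = \frac{\frac{95}{81} + 6}{4} = \frac{1}{4} \cdot \frac{581}{81} = \frac{581}{324} \approx 1.7932$)
$x = - \frac{218946}{36545}$ ($x = -6 + \frac{1}{\frac{581}{324} + 111} = -6 + \frac{1}{\frac{36545}{324}} = -6 + \frac{324}{36545} = - \frac{218946}{36545} \approx -5.9911$)
$\left(x + y\right)^{2} = \left(- \frac{218946}{36545} + 320\right)^{2} = \left(\frac{11475454}{36545}\right)^{2} = \frac{131686044506116}{1335537025}$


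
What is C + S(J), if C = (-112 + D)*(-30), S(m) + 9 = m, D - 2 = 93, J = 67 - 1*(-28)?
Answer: 596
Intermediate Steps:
J = 95 (J = 67 + 28 = 95)
D = 95 (D = 2 + 93 = 95)
S(m) = -9 + m
C = 510 (C = (-112 + 95)*(-30) = -17*(-30) = 510)
C + S(J) = 510 + (-9 + 95) = 510 + 86 = 596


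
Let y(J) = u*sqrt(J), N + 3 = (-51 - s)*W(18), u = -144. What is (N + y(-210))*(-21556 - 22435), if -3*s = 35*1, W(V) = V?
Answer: 31277601 + 6334704*I*sqrt(210) ≈ 3.1278e+7 + 9.1799e+7*I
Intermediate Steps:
s = -35/3 ≈ -11.667
N = -711 (N = -3 + (-51 - 1*(-35/3))*18 = -3 + (-51 + 35/3)*18 = -3 - 118/3*18 = -3 - 708 = -711)
y(J) = -144*sqrt(J)
(N + y(-210))*(-21556 - 22435) = (-711 - 144*I*sqrt(210))*(-21556 - 22435) = (-711 - 144*I*sqrt(210))*(-43991) = 31277601 + 6334704*I*sqrt(210)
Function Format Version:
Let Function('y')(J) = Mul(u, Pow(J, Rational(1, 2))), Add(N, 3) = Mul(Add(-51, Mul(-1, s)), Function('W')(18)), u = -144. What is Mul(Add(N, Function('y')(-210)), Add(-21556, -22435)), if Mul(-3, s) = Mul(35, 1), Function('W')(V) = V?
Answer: Add(31277601, Mul(6334704, I, Pow(210, Rational(1, 2)))) ≈ Add(3.1278e+7, Mul(9.1799e+7, I))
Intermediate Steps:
s = Rational(-35, 3) (s = Mul(Rational(-1, 3), Mul(35, 1)) = Mul(Rational(-1, 3), 35) = Rational(-35, 3) ≈ -11.667)
N = -711 (N = Add(-3, Mul(Add(-51, Mul(-1, Rational(-35, 3))), 18)) = Add(-3, Mul(Add(-51, Rational(35, 3)), 18)) = Add(-3, Mul(Rational(-118, 3), 18)) = Add(-3, -708) = -711)
Function('y')(J) = Mul(-144, Pow(J, Rational(1, 2)))
Mul(Add(N, Function('y')(-210)), Add(-21556, -22435)) = Mul(Add(-711, Mul(-144, Pow(-210, Rational(1, 2)))), Add(-21556, -22435)) = Mul(Add(-711, Mul(-144, Mul(I, Pow(210, Rational(1, 2))))), -43991) = Mul(Add(-711, Mul(-144, I, Pow(210, Rational(1, 2)))), -43991) = Add(31277601, Mul(6334704, I, Pow(210, Rational(1, 2))))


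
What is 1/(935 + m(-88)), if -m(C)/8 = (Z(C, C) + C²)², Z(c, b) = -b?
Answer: -1/490720857 ≈ -2.0378e-9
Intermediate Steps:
m(C) = -8*(C² - C)² (m(C) = -8*(-C + C²)² = -8*(C² - C)²)
1/(935 + m(-88)) = 1/(935 - 8*(-88)²*(-1 - 88)²) = 1/(935 - 8*7744*(-89)²) = 1/(935 - 8*7744*7921) = 1/(935 - 490721792) = 1/(-490720857) = -1/490720857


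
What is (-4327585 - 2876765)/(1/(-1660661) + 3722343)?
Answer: -5981991537675/3090774924361 ≈ -1.9354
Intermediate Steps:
(-4327585 - 2876765)/(1/(-1660661) + 3722343) = -7204350/(-1/1660661 + 3722343) = -7204350/6181549848722/1660661 = -7204350*1660661/6181549848722 = -5981991537675/3090774924361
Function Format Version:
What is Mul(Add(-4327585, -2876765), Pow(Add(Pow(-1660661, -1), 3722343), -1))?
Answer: Rational(-5981991537675, 3090774924361) ≈ -1.9354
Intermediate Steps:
Mul(Add(-4327585, -2876765), Pow(Add(Pow(-1660661, -1), 3722343), -1)) = Mul(-7204350, Pow(Add(Rational(-1, 1660661), 3722343), -1)) = Mul(-7204350, Pow(Rational(6181549848722, 1660661), -1)) = Mul(-7204350, Rational(1660661, 6181549848722)) = Rational(-5981991537675, 3090774924361)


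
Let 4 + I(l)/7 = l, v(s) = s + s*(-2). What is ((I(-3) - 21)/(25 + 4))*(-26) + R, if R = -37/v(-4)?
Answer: 6207/116 ≈ 53.509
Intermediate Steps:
v(s) = -s (v(s) = s - 2*s = -s)
I(l) = -28 + 7*l
R = -37/4 (R = -37/((-1*(-4))) = -37/4 ≈ -9.2500)
((I(-3) - 21)/(25 + 4))*(-26) + R = (((-28 + 7*(-3)) - 21)/(25 + 4))*(-26) - 37/4 = (((-28 - 21) - 21)/29)*(-26) - 37/4 = ((-49 - 21)*(1/29))*(-26) - 37/4 = -70*1/29*(-26) - 37/4 = -70/29*(-26) - 37/4 = 1820/29 - 37/4 = 6207/116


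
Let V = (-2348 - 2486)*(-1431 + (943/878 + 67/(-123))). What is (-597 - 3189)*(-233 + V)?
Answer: -471194226439892/17999 ≈ -2.6179e+10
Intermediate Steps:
V = 373383600667/53997 (V = -4834*(-1431 + (943*(1/878) + 67*(-1/123))) = -4834*(-1431 + (943/878 - 67/123)) = -4834*(-1431 + 57163/107994) = -4834*(-154482251/107994) = 373383600667/53997 ≈ 6.9149e+6)
(-597 - 3189)*(-233 + V) = (-597 - 3189)*(-233 + 373383600667/53997) = -3786*373371019366/53997 = -471194226439892/17999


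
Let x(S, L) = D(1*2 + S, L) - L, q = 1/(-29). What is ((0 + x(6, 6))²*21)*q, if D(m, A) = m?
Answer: -84/29 ≈ -2.8966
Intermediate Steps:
q = -1/29 ≈ -0.034483
x(S, L) = 2 + S - L (x(S, L) = (1*2 + S) - L = (2 + S) - L = 2 + S - L)
((0 + x(6, 6))²*21)*q = ((0 + (2 + 6 - 1*6))²*21)*(-1/29) = ((0 + (2 + 6 - 6))²*21)*(-1/29) = ((0 + 2)²*21)*(-1/29) = (2²*21)*(-1/29) = (4*21)*(-1/29) = 84*(-1/29) = -84/29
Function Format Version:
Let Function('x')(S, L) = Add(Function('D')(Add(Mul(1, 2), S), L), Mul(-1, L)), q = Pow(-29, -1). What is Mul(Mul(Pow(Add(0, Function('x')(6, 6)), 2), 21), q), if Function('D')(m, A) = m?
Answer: Rational(-84, 29) ≈ -2.8966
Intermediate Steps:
q = Rational(-1, 29) ≈ -0.034483
Function('x')(S, L) = Add(2, S, Mul(-1, L)) (Function('x')(S, L) = Add(Add(Mul(1, 2), S), Mul(-1, L)) = Add(Add(2, S), Mul(-1, L)) = Add(2, S, Mul(-1, L)))
Mul(Mul(Pow(Add(0, Function('x')(6, 6)), 2), 21), q) = Mul(Mul(Pow(Add(0, Add(2, 6, Mul(-1, 6))), 2), 21), Rational(-1, 29)) = Mul(Mul(Pow(Add(0, Add(2, 6, -6)), 2), 21), Rational(-1, 29)) = Mul(Mul(Pow(Add(0, 2), 2), 21), Rational(-1, 29)) = Mul(Mul(Pow(2, 2), 21), Rational(-1, 29)) = Mul(Mul(4, 21), Rational(-1, 29)) = Mul(84, Rational(-1, 29)) = Rational(-84, 29)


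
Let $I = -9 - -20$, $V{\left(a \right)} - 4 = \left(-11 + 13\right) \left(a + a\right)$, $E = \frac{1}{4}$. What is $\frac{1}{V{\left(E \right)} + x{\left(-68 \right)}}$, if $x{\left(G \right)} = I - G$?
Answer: $\frac{1}{84} \approx 0.011905$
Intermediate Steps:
$E = \frac{1}{4} \approx 0.25$
$V{\left(a \right)} = 4 + 4 a$ ($V{\left(a \right)} = 4 + \left(-11 + 13\right) \left(a + a\right) = 4 + 2 \cdot 2 a = 4 + 4 a$)
$I = 11$ ($I = -9 + 20 = 11$)
$x{\left(G \right)} = 11 - G$
$\frac{1}{V{\left(E \right)} + x{\left(-68 \right)}} = \frac{1}{\left(4 + 4 \cdot \frac{1}{4}\right) + \left(11 - -68\right)} = \frac{1}{\left(4 + 1\right) + \left(11 + 68\right)} = \frac{1}{5 + 79} = \frac{1}{84}$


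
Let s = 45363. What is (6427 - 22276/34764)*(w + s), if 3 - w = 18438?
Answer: 501322956288/2897 ≈ 1.7305e+8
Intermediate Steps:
w = -18435 (w = 3 - 1*18438 = 3 - 18438 = -18435)
(6427 - 22276/34764)*(w + s) = (6427 - 22276/34764)*(-18435 + 45363) = (6427 - 22276*1/34764)*26928 = (6427 - 5569/8691)*26928 = (55851488/8691)*26928 = 501322956288/2897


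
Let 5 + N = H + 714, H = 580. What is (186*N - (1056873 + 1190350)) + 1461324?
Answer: -546145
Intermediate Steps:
N = 1289 (N = -5 + (580 + 714) = -5 + 1294 = 1289)
(186*N - (1056873 + 1190350)) + 1461324 = (186*1289 - (1056873 + 1190350)) + 1461324 = (239754 - 1*2247223) + 1461324 = (239754 - 2247223) + 1461324 = -2007469 + 1461324 = -546145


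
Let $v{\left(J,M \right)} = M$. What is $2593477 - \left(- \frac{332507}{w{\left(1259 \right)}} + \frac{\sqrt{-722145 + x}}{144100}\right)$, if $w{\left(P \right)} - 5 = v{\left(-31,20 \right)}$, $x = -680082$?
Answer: $\frac{65169432}{25} - \frac{3 i \sqrt{155803}}{144100} \approx 2.6068 \cdot 10^{6} - 0.0082176 i$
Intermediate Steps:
$w{\left(P \right)} = 25$ ($w{\left(P \right)} = 5 + 20 = 25$)
$2593477 - \left(- \frac{332507}{w{\left(1259 \right)}} + \frac{\sqrt{-722145 + x}}{144100}\right) = 2593477 - \left(- \frac{332507}{25} + \frac{\sqrt{-722145 - 680082}}{144100}\right) = 2593477 - \left(\left(-332507\right) \frac{1}{25} + \sqrt{-1402227} \cdot \frac{1}{144100}\right) = 2593477 - \left(- \frac{332507}{25} + 3 i \sqrt{155803} \cdot \frac{1}{144100}\right) = 2593477 - \left(- \frac{332507}{25} + \frac{3 i \sqrt{155803}}{144100}\right) = 2593477 + \left(\frac{332507}{25} - \frac{3 i \sqrt{155803}}{144100}\right) = \frac{65169432}{25} - \frac{3 i \sqrt{155803}}{144100}$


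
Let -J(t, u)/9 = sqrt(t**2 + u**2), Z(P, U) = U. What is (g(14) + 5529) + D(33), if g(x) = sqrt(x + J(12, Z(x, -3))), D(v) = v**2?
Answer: 6618 + sqrt(14 - 27*sqrt(17)) ≈ 6618.0 + 9.8653*I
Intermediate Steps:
J(t, u) = -9*sqrt(t**2 + u**2)
g(x) = sqrt(x - 27*sqrt(17)) (g(x) = sqrt(x - 9*sqrt(12**2 + (-3)**2)) = sqrt(x - 9*sqrt(144 + 9)) = sqrt(x - 27*sqrt(17)))
(g(14) + 5529) + D(33) = (sqrt(14 - 27*sqrt(17)) + 5529) + 33**2 = (5529 + sqrt(14 - 27*sqrt(17))) + 1089 = 6618 + sqrt(14 - 27*sqrt(17))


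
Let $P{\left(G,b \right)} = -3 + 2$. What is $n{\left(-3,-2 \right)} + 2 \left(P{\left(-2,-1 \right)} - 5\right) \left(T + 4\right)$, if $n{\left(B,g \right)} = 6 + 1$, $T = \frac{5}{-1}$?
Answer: $19$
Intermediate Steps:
$T = -5$ ($T = 5 \left(-1\right) = -5$)
$n{\left(B,g \right)} = 7$
$P{\left(G,b \right)} = -1$
$n{\left(-3,-2 \right)} + 2 \left(P{\left(-2,-1 \right)} - 5\right) \left(T + 4\right) = 7 + 2 \left(-1 - 5\right) \left(-5 + 4\right) = 7 + 2 \left(\left(-6\right) \left(-1\right)\right) = 7 + 2 \cdot 6 = 7 + 12 = 19$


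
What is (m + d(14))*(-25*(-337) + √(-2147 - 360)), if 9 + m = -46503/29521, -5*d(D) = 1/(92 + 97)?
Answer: -497160869285/5579469 - 295050961*I*√2507/27897345 ≈ -89105.0 - 529.56*I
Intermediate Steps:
d(D) = -1/945 (d(D) = -1/(5*(92 + 97)) = -⅕/189 = -⅕*1/189 = -1/945)
m = -312192/29521 (m = -9 - 46503/29521 = -312192/29521 ≈ -10.575)
(m + d(14))*(-25*(-337) + √(-2147 - 360)) = (-312192/29521 - 1/945)*(-25*(-337) + √(-2147 - 360)) = -295050961*(8425 + √(-2507))/27897345 = -295050961*(8425 + I*√2507)/27897345 = -497160869285/5579469 - 295050961*I*√2507/27897345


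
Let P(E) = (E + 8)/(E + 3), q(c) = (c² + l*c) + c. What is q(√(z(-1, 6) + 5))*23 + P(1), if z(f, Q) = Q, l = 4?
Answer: 1021/4 + 115*√11 ≈ 636.66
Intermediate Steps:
q(c) = c² + 5*c (q(c) = (c² + 4*c) + c = c² + 5*c)
P(E) = (8 + E)/(3 + E)
q(√(z(-1, 6) + 5))*23 + P(1) = (√(6 + 5)*(5 + √(6 + 5)))*23 + (8 + 1)/(3 + 1) = (√11*(5 + √11))*23 + 9/4 = 23*√11*(5 + √11) + (¼)*9 = 23*√11*(5 + √11) + 9/4 = 9/4 + 23*√11*(5 + √11)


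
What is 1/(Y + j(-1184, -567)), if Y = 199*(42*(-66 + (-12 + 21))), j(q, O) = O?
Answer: -1/476973 ≈ -2.0966e-6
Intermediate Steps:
Y = -476406 (Y = 199*(42*(-66 + 9)) = 199*(42*(-57)) = 199*(-2394) = -476406)
1/(Y + j(-1184, -567)) = 1/(-476406 - 567) = 1/(-476973) = -1/476973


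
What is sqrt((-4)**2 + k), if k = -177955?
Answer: 3*I*sqrt(19771) ≈ 421.83*I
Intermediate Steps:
sqrt((-4)**2 + k) = sqrt((-4)**2 - 177955) = sqrt(16 - 177955) = sqrt(-177939) = 3*I*sqrt(19771)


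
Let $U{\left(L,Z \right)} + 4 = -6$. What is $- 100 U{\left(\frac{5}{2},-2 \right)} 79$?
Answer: $79000$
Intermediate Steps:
$U{\left(L,Z \right)} = -10$ ($U{\left(L,Z \right)} = -4 - 6 = -10$)
$- 100 U{\left(\frac{5}{2},-2 \right)} 79 = \left(-100\right) \left(-10\right) 79 = 1000 \cdot 79 = 79000$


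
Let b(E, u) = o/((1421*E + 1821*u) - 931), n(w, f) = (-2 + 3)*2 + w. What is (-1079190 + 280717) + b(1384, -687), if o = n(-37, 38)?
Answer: -570673443973/714706 ≈ -7.9847e+5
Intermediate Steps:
n(w, f) = 2 + w (n(w, f) = 1*2 + w = 2 + w)
o = -35 (o = 2 - 37 = -35)
b(E, u) = -35/(-931 + 1421*E + 1821*u) (b(E, u) = -35/((1421*E + 1821*u) - 931) = -35/(-931 + 1421*E + 1821*u))
(-1079190 + 280717) + b(1384, -687) = (-1079190 + 280717) - 35/(-931 + 1421*1384 + 1821*(-687)) = -798473 - 35/(-931 + 1966664 - 1251027) = -798473 - 35/714706 = -570673443973/714706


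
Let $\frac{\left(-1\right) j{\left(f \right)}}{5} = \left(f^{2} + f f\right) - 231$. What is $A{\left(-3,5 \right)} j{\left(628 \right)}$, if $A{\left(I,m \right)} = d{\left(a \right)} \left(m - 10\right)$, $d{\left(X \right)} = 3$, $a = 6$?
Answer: $59140275$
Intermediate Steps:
$A{\left(I,m \right)} = -30 + 3 m$ ($A{\left(I,m \right)} = 3 \left(m - 10\right) = 3 \left(-10 + m\right) = -30 + 3 m$)
$j{\left(f \right)} = 1155 - 10 f^{2}$ ($j{\left(f \right)} = - 5 \left(\left(f^{2} + f f\right) - 231\right) = - 5 \left(\left(f^{2} + f^{2}\right) - 231\right) = - 5 \left(2 f^{2} - 231\right) = - 5 \left(-231 + 2 f^{2}\right) = 1155 - 10 f^{2}$)
$A{\left(-3,5 \right)} j{\left(628 \right)} = \left(-30 + 3 \cdot 5\right) \left(1155 - 10 \cdot 628^{2}\right) = \left(-30 + 15\right) \left(1155 - 3943840\right) = - 15 \left(1155 - 3943840\right) = \left(-15\right) \left(-3942685\right) = 59140275$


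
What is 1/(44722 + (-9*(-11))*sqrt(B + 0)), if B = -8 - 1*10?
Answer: 22361/1000116851 - 297*I*sqrt(2)/2000233702 ≈ 2.2358e-5 - 2.0999e-7*I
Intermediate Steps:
B = -18 (B = -8 - 10 = -18)
1/(44722 + (-9*(-11))*sqrt(B + 0)) = 1/(44722 + (-9*(-11))*sqrt(-18 + 0)) = 1/(44722 + 99*sqrt(-18)) = 1/(44722 + 99*(3*I*sqrt(2))) = 1/(44722 + 297*I*sqrt(2))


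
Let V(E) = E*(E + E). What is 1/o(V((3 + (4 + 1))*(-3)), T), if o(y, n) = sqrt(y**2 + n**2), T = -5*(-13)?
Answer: sqrt(1331329)/1331329 ≈ 0.00086668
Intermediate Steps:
V(E) = 2*E**2 (V(E) = E*(2*E) = 2*E**2)
T = 65
o(y, n) = sqrt(n**2 + y**2)
1/o(V((3 + (4 + 1))*(-3)), T) = 1/(sqrt(65**2 + (2*((3 + (4 + 1))*(-3))**2)**2)) = 1/(sqrt(4225 + (2*((3 + 5)*(-3))**2)**2)) = 1/(sqrt(4225 + (2*(8*(-3))**2)**2)) = 1/(sqrt(4225 + (2*(-24)**2)**2)) = 1/(sqrt(4225 + (2*576)**2)) = 1/(sqrt(4225 + 1152**2)) = 1/(sqrt(4225 + 1327104)) = 1/(sqrt(1331329)) = sqrt(1331329)/1331329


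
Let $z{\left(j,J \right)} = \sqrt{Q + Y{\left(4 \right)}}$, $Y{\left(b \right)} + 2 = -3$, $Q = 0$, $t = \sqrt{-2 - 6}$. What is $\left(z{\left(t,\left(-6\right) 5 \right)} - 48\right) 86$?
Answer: $-4128 + 86 i \sqrt{5} \approx -4128.0 + 192.3 i$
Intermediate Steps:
$t = 2 i \sqrt{2}$ ($t = \sqrt{-8} = 2 i \sqrt{2} \approx 2.8284 i$)
$Y{\left(b \right)} = -5$ ($Y{\left(b \right)} = -2 - 3 = -5$)
$z{\left(j,J \right)} = i \sqrt{5}$ ($z{\left(j,J \right)} = \sqrt{0 - 5} = \sqrt{-5} = i \sqrt{5}$)
$\left(z{\left(t,\left(-6\right) 5 \right)} - 48\right) 86 = \left(i \sqrt{5} - 48\right) 86 = \left(-48 + i \sqrt{5}\right) 86 = -4128 + 86 i \sqrt{5}$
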